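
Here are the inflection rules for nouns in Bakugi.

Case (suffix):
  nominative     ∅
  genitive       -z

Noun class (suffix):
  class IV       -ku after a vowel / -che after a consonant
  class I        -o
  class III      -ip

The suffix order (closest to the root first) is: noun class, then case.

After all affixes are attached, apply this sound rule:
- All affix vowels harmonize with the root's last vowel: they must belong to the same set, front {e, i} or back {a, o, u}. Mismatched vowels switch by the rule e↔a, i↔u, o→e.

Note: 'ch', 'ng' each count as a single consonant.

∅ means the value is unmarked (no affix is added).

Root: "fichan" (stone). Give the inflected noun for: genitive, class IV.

fichanchaz

Attach noun class class IV -che (after consonant 'n') → fichanche.
Attach case genitive -z → fichanchez.
Apply vowel harmony: fichanchez → fichanchaz.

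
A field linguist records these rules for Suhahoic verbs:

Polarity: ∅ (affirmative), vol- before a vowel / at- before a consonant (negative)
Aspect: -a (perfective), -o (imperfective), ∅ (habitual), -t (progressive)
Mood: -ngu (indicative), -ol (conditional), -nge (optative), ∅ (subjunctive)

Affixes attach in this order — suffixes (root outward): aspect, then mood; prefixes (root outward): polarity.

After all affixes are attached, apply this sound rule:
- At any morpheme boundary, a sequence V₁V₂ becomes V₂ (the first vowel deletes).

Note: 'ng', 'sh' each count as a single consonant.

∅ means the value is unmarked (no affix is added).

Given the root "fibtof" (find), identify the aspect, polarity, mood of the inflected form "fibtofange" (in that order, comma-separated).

Segment: fibtof-a-nge.
aspect: -a → perfective.
polarity: ∅ → affirmative.
mood: -nge → optative.

perfective, affirmative, optative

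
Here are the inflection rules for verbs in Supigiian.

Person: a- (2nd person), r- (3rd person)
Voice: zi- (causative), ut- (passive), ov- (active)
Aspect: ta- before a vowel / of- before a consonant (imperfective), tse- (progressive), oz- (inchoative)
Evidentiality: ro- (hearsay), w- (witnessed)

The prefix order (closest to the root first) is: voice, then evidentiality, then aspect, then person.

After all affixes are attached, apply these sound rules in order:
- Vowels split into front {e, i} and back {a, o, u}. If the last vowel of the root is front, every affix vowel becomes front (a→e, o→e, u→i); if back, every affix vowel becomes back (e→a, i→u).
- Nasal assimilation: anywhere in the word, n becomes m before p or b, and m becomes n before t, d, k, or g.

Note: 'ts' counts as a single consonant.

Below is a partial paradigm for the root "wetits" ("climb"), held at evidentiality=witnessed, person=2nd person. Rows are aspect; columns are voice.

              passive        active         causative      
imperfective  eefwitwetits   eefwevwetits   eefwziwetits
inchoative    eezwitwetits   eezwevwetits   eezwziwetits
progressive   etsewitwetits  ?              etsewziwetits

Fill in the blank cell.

Attach voice active ov- → ovwetits.
Attach evidentiality witnessed w- → wovwetits.
Attach aspect progressive tse- → tsewovwetits.
Attach person 2nd person a- → atsewovwetits.
Apply vowel harmony: atsewovwetits → etsewevwetits.
Nasal assimilation: no change.

etsewevwetits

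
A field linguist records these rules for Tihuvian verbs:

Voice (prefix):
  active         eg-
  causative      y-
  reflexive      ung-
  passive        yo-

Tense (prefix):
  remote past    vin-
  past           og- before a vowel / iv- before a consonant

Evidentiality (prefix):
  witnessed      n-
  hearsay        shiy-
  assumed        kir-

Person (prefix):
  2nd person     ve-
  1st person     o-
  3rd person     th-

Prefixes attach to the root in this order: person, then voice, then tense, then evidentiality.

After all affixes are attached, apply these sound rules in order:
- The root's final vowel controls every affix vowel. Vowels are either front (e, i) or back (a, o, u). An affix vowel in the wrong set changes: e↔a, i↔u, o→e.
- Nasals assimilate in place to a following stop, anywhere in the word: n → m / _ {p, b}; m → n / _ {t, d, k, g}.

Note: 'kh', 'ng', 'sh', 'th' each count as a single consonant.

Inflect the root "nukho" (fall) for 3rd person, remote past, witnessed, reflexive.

nvunungthnukho

Attach person 3rd person th- → thnukho.
Attach voice reflexive ung- → ungthnukho.
Attach tense remote past vin- → vinungthnukho.
Attach evidentiality witnessed n- → nvinungthnukho.
Apply vowel harmony: nvinungthnukho → nvunungthnukho.
Nasal assimilation: no change.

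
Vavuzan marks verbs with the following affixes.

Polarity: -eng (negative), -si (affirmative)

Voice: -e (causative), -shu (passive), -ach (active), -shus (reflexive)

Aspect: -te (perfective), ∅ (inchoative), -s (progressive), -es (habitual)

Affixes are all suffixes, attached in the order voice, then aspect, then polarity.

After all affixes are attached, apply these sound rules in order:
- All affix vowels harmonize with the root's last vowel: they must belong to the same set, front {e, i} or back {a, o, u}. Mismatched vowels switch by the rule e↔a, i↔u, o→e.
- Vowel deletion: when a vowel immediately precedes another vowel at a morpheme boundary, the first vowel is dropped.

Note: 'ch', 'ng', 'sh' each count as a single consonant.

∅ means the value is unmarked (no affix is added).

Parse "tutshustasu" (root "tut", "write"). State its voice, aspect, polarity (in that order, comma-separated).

Segment: tut-shus-te-si.
voice: -shus → reflexive.
aspect: -te → perfective.
polarity: -si → affirmative.

reflexive, perfective, affirmative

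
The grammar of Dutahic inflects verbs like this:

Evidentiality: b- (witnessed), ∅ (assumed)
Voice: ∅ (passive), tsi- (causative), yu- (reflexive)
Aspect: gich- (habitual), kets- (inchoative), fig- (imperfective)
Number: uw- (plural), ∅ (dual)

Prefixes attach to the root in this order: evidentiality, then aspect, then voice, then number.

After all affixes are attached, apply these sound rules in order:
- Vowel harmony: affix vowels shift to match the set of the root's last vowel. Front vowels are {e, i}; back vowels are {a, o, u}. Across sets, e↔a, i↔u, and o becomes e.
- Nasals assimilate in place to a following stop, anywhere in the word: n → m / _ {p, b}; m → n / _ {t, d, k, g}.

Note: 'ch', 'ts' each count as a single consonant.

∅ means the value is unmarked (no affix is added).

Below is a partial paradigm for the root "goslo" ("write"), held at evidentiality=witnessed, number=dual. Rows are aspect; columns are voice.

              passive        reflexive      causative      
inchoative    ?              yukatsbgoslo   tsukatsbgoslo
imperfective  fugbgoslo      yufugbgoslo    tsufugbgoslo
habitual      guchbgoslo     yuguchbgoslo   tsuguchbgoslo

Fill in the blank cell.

katsbgoslo

Attach evidentiality witnessed b- → bgoslo.
Attach aspect inchoative kets- → ketsbgoslo.
voice = passive: zero marking, form stays ketsbgoslo.
number = dual: zero marking, form stays ketsbgoslo.
Apply vowel harmony: ketsbgoslo → katsbgoslo.
Nasal assimilation: no change.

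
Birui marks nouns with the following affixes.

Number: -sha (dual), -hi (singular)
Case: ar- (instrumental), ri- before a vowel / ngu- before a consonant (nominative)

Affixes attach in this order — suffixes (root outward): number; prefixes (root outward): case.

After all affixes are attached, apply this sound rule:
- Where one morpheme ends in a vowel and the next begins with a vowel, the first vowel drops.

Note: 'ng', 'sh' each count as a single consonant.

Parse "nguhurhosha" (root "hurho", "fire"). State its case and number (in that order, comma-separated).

Segment: ngu-hurho-sha.
case: ri/ngu- → nominative.
number: -sha → dual.

nominative, dual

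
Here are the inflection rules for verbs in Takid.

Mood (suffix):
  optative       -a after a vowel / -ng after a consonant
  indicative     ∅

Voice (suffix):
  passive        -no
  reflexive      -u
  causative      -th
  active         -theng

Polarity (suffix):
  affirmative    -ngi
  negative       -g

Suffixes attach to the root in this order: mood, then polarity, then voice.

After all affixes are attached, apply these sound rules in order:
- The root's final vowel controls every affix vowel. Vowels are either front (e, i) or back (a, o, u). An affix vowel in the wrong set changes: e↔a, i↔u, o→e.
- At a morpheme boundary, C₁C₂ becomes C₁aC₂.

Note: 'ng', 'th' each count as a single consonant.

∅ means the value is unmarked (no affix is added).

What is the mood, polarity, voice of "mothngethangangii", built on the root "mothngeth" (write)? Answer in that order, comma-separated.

Segment: mothngeth-ng-ngi-u.
mood: -a/ng → optative.
polarity: -ngi → affirmative.
voice: -u → reflexive.

optative, affirmative, reflexive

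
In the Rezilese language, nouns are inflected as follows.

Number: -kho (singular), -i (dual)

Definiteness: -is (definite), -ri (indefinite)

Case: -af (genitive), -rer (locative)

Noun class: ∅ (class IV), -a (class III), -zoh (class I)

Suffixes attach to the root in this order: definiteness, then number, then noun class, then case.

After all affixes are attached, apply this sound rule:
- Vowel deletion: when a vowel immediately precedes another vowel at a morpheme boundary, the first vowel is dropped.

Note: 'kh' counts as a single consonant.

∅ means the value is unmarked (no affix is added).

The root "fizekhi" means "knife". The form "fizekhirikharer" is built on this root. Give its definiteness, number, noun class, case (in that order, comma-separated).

indefinite, singular, class III, locative

Segment: fizekhi-ri-kho-a-rer.
definiteness: -ri → indefinite.
number: -kho → singular.
noun class: -a → class III.
case: -rer → locative.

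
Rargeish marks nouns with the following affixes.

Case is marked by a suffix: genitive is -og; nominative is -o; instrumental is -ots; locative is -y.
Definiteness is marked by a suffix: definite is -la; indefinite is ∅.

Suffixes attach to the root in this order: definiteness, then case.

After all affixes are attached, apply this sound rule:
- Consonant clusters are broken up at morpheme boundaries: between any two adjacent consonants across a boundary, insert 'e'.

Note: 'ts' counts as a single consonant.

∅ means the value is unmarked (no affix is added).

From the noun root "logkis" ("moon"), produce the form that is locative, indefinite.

logkisey

definiteness = indefinite: zero marking, form stays logkis.
Attach case locative -y → logkisy.
Apply epenthesis: logkisy → logkisey.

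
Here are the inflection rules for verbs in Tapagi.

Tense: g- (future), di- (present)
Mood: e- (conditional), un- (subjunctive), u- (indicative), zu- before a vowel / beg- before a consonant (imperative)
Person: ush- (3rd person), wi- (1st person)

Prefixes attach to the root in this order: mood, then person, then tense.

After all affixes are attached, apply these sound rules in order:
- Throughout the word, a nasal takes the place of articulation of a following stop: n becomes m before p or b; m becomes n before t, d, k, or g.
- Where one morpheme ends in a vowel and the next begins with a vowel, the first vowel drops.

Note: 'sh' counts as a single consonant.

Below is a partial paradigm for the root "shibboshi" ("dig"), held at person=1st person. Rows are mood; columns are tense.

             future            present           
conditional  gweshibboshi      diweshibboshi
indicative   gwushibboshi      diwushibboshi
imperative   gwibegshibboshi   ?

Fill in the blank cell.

diwibegshibboshi

Attach mood imperative beg- (before consonant 'sh') → begshibboshi.
Attach person 1st person wi- → wibegshibboshi.
Attach tense present di- → diwibegshibboshi.
Nasal assimilation: no change.
Vowel deletion: no change.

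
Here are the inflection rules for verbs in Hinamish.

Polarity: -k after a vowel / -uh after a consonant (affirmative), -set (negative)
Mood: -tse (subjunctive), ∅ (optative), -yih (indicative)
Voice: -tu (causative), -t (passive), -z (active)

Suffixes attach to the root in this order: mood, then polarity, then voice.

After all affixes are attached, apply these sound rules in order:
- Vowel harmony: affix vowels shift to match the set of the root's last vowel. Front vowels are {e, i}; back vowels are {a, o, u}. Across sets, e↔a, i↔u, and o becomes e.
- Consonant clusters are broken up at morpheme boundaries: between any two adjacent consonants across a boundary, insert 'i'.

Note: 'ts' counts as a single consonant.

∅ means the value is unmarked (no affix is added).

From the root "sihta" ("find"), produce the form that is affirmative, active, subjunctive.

Attach mood subjunctive -tse → sihtatse.
Attach polarity affirmative -k (after vowel 'e') → sihtatsek.
Attach voice active -z → sihtatsekz.
Apply vowel harmony: sihtatsekz → sihtatsakz.
Apply epenthesis: sihtatsakz → sihtatsakiz.

sihtatsakiz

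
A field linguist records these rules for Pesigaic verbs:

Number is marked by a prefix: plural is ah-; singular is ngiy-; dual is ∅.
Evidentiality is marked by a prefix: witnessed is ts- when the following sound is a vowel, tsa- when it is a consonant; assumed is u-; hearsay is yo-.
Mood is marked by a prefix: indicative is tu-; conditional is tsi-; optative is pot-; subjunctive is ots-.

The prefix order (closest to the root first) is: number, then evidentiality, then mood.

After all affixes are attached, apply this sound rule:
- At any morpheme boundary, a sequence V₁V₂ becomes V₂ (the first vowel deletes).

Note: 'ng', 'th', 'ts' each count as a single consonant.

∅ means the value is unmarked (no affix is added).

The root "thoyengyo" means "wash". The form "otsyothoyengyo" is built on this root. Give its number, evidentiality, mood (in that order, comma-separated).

dual, hearsay, subjunctive

Segment: ots-yo-thoyengyo.
number: ∅ → dual.
evidentiality: yo- → hearsay.
mood: ots- → subjunctive.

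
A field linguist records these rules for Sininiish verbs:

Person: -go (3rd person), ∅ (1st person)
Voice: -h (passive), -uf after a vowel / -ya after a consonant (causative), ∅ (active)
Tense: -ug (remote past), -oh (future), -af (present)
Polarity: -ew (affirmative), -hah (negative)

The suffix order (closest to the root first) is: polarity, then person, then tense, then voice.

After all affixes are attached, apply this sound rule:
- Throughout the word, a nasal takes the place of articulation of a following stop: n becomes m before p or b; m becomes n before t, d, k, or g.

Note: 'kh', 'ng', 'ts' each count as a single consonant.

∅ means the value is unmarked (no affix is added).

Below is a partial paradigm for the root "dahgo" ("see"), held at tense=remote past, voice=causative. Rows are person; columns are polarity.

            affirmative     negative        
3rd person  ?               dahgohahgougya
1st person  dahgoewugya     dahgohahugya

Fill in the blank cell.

Attach polarity affirmative -ew → dahgoew.
Attach person 3rd person -go → dahgoewgo.
Attach tense remote past -ug → dahgoewgoug.
Attach voice causative -ya (after consonant 'g') → dahgoewgougya.
Nasal assimilation: no change.

dahgoewgougya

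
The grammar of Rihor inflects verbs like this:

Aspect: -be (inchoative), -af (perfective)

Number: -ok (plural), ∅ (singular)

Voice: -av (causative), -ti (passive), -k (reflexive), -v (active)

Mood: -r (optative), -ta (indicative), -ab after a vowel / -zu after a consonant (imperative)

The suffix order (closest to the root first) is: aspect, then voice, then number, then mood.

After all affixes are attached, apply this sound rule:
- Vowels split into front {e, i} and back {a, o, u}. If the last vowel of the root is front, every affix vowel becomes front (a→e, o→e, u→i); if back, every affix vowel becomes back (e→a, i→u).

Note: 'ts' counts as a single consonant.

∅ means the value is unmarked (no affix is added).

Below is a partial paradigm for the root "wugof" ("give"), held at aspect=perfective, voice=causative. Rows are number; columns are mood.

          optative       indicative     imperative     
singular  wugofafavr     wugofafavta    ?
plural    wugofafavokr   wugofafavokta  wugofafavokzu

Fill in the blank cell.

Attach aspect perfective -af → wugofaf.
Attach voice causative -av → wugofafav.
number = singular: zero marking, form stays wugofafav.
Attach mood imperative -zu (after consonant 'v') → wugofafavzu.
Vowel harmony: no change.

wugofafavzu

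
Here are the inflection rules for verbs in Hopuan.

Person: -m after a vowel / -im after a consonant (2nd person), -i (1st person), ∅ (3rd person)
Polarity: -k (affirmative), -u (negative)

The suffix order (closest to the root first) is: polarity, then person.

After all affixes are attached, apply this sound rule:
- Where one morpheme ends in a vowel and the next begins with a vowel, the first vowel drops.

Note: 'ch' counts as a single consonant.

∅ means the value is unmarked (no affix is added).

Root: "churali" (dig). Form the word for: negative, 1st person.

Attach polarity negative -u → churaliu.
Attach person 1st person -i → churaliui.
Apply vowel deletion: churaliui → churali.

churali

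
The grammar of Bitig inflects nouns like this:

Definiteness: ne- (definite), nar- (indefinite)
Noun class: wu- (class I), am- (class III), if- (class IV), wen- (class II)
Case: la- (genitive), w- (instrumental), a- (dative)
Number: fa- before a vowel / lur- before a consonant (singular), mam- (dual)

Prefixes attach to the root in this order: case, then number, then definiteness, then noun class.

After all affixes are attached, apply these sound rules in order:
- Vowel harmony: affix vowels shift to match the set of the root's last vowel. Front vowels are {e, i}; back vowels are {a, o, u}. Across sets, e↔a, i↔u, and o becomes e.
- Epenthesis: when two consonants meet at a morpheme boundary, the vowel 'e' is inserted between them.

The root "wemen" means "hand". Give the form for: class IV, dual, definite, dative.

ifenememewemen

Attach case dative a- → awemen.
Attach number dual mam- → mamawemen.
Attach definiteness definite ne- → nemamawemen.
Attach noun class class IV if- → ifnemamawemen.
Apply vowel harmony: ifnemamawemen → ifnememewemen.
Apply epenthesis: ifnememewemen → ifenememewemen.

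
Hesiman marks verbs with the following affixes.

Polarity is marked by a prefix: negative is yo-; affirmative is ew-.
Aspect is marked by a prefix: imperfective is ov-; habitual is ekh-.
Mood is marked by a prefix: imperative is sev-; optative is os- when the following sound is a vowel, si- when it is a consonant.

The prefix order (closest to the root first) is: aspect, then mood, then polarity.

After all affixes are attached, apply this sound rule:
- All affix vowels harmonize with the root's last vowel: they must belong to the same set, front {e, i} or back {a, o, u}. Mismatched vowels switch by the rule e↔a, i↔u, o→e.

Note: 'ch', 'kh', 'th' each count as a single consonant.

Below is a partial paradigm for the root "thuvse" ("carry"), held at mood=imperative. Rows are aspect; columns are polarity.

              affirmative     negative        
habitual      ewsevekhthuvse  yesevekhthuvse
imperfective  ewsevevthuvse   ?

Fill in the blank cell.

yesevevthuvse

Attach aspect imperfective ov- → ovthuvse.
Attach mood imperative sev- → sevovthuvse.
Attach polarity negative yo- → yosevovthuvse.
Apply vowel harmony: yosevovthuvse → yesevevthuvse.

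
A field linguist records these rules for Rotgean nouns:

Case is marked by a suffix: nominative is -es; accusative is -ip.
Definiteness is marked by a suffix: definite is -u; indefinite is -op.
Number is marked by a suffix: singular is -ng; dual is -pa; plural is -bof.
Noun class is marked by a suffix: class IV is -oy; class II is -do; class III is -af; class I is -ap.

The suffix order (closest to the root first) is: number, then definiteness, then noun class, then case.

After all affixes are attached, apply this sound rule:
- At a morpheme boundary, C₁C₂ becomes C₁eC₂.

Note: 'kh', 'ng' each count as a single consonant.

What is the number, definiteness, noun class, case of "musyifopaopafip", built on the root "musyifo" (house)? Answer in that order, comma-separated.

Segment: musyifo-pa-op-af-ip.
number: -pa → dual.
definiteness: -op → indefinite.
noun class: -af → class III.
case: -ip → accusative.

dual, indefinite, class III, accusative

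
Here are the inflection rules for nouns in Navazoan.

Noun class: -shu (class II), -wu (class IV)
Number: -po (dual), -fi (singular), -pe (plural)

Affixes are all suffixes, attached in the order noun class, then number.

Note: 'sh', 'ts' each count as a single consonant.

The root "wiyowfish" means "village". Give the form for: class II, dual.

wiyowfishshupo

Attach noun class class II -shu → wiyowfishshu.
Attach number dual -po → wiyowfishshupo.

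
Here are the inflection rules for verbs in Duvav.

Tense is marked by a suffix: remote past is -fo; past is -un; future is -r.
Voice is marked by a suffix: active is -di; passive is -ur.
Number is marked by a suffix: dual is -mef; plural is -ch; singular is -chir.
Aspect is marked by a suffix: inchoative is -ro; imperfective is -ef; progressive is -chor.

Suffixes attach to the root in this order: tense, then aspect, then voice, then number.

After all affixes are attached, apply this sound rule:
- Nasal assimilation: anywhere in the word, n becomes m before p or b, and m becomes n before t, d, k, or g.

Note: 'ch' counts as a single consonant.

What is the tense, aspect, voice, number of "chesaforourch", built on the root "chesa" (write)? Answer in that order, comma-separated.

remote past, inchoative, passive, plural

Segment: chesa-fo-ro-ur-ch.
tense: -fo → remote past.
aspect: -ro → inchoative.
voice: -ur → passive.
number: -ch → plural.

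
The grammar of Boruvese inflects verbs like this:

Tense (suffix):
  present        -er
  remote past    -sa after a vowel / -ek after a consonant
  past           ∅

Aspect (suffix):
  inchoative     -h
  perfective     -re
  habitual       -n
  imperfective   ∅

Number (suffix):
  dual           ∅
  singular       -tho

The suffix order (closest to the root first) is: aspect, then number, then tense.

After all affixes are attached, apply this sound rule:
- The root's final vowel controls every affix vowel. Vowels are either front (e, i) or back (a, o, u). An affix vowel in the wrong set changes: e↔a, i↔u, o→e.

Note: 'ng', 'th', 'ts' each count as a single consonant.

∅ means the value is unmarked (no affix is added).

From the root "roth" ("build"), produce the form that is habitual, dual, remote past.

Attach aspect habitual -n → rothn.
number = dual: zero marking, form stays rothn.
Attach tense remote past -ek (after consonant 'n') → rothnek.
Apply vowel harmony: rothnek → rothnak.

rothnak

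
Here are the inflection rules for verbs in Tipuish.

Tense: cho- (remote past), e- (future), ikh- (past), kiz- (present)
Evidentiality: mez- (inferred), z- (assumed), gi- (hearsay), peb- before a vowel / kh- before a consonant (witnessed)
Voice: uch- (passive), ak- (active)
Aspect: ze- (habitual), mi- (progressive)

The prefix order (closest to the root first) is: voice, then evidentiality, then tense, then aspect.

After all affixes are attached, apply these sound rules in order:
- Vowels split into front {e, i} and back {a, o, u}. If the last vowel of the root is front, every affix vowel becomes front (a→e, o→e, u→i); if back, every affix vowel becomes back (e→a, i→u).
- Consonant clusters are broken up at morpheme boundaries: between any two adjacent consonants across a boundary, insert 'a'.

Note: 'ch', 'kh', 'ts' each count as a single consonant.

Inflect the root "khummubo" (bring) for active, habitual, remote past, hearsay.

zachoguakakhummubo

Attach voice active ak- → akkhummubo.
Attach evidentiality hearsay gi- → giakkhummubo.
Attach tense remote past cho- → chogiakkhummubo.
Attach aspect habitual ze- → zechogiakkhummubo.
Apply vowel harmony: zechogiakkhummubo → zachoguakkhummubo.
Apply epenthesis: zachoguakkhummubo → zachoguakakhummubo.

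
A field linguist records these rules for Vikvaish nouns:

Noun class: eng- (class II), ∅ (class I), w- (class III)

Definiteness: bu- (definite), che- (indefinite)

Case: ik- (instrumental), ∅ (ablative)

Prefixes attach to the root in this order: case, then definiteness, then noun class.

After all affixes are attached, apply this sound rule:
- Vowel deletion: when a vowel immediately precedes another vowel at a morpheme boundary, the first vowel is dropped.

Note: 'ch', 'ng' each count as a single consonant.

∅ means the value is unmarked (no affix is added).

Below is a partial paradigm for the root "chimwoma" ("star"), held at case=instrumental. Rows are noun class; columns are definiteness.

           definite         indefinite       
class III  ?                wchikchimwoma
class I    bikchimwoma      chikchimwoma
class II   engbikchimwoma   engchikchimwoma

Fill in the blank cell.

wbikchimwoma

Attach case instrumental ik- → ikchimwoma.
Attach definiteness definite bu- → buikchimwoma.
Attach noun class class III w- → wbuikchimwoma.
Apply vowel deletion: wbuikchimwoma → wbikchimwoma.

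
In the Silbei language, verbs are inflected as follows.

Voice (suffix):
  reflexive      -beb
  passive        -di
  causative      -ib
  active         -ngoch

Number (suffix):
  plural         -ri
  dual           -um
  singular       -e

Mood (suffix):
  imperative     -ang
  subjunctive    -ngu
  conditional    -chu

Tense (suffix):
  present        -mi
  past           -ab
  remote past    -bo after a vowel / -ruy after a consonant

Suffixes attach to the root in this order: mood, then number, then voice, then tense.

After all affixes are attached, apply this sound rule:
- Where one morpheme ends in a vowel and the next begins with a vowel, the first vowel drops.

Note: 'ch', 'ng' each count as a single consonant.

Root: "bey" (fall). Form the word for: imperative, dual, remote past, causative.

Attach mood imperative -ang → beyang.
Attach number dual -um → beyangum.
Attach voice causative -ib → beyangumib.
Attach tense remote past -ruy (after consonant 'b') → beyangumibruy.
Vowel deletion: no change.

beyangumibruy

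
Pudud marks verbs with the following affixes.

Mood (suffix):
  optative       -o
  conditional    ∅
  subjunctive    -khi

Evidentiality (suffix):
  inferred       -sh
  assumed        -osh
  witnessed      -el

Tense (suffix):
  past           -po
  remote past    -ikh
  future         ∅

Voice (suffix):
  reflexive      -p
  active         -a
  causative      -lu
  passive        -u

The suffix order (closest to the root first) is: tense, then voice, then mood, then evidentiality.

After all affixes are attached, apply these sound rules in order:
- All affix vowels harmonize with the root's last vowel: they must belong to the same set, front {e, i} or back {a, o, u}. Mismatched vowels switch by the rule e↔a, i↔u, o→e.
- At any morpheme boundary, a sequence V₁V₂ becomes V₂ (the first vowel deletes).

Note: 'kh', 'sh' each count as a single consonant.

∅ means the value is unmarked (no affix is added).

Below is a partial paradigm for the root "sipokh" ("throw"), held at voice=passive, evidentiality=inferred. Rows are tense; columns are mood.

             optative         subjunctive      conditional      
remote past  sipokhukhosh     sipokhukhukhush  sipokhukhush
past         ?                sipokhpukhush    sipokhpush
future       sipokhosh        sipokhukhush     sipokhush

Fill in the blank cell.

sipokhposh

Attach tense past -po → sipokhpo.
Attach voice passive -u → sipokhpou.
Attach mood optative -o → sipokhpouo.
Attach evidentiality inferred -sh → sipokhpouosh.
Vowel harmony: no change.
Apply vowel deletion: sipokhpouosh → sipokhposh.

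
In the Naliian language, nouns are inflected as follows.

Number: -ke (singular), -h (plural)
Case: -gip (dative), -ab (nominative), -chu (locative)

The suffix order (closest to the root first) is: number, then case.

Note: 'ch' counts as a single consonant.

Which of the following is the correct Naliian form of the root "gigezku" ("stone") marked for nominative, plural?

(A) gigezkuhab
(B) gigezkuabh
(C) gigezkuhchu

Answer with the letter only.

Attach number plural -h → gigezkuh.
Attach case nominative -ab → gigezkuhab.
So the correct form is gigezkuhab, option (A).
(C) gigezkuhchu is wrong: it uses locative instead of nominative for case.
(B) gigezkuabh is wrong: it has the affixes in the wrong order.

A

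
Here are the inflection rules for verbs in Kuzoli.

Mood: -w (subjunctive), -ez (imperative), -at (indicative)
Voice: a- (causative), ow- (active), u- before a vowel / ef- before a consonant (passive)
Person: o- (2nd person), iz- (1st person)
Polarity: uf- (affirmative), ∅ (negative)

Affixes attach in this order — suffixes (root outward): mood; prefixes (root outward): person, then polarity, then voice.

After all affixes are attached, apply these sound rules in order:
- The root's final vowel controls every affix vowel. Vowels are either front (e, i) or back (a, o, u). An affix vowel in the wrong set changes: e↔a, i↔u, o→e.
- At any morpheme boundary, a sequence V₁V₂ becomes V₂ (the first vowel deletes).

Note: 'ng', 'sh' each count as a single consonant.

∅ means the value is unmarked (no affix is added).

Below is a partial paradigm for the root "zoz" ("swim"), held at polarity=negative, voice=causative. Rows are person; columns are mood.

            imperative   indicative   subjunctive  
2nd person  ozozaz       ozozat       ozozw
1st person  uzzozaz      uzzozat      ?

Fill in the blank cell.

Attach person 1st person iz- → izzoz.
polarity = negative: zero marking, form stays izzoz.
Attach mood subjunctive -w → izzozw.
Attach voice causative a- → aizzozw.
Apply vowel harmony: aizzozw → auzzozw.
Apply vowel deletion: auzzozw → uzzozw.

uzzozw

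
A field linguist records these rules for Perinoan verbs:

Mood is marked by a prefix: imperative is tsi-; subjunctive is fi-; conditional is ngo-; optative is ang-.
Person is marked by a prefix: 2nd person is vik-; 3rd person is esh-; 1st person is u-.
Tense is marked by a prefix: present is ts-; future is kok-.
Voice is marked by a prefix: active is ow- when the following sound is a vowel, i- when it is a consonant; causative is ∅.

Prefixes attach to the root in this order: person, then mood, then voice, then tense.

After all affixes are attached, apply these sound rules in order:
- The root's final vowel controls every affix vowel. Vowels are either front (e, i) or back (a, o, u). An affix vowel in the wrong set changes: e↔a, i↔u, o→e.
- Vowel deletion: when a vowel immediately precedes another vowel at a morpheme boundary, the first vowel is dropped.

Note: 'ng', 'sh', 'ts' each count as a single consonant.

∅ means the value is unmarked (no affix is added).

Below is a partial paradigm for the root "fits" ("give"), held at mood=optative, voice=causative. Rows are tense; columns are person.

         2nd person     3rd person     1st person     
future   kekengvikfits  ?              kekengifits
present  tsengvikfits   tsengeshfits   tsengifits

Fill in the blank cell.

Attach person 3rd person esh- → eshfits.
Attach mood optative ang- → angeshfits.
voice = causative: zero marking, form stays angeshfits.
Attach tense future kok- → kokangeshfits.
Apply vowel harmony: kokangeshfits → kekengeshfits.
Vowel deletion: no change.

kekengeshfits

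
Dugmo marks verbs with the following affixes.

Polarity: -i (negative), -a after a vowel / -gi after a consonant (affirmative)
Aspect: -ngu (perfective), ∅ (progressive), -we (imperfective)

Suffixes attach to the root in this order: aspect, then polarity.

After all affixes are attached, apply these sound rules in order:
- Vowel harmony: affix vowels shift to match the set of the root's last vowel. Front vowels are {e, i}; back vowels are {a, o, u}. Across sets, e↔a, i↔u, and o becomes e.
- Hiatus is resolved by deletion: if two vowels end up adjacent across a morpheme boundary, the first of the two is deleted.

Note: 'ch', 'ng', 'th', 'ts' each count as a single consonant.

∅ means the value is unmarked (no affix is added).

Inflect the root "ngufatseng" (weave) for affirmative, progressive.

aspect = progressive: zero marking, form stays ngufatseng.
Attach polarity affirmative -gi (after consonant 'ng') → ngufatsenggi.
Vowel harmony: no change.
Vowel deletion: no change.

ngufatsenggi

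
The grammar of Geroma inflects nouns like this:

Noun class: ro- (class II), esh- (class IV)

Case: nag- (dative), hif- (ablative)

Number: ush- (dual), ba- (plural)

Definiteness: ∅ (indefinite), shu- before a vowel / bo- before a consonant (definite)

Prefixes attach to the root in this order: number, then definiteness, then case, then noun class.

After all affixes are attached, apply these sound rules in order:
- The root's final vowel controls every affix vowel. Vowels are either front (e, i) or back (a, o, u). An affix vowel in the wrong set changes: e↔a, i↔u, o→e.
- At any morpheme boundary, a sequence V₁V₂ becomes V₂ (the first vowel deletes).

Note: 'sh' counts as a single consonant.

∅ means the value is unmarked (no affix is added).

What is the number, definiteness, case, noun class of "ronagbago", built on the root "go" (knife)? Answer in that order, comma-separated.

plural, indefinite, dative, class II

Segment: ro-nag-ba-go.
number: ba- → plural.
definiteness: ∅ → indefinite.
case: nag- → dative.
noun class: ro- → class II.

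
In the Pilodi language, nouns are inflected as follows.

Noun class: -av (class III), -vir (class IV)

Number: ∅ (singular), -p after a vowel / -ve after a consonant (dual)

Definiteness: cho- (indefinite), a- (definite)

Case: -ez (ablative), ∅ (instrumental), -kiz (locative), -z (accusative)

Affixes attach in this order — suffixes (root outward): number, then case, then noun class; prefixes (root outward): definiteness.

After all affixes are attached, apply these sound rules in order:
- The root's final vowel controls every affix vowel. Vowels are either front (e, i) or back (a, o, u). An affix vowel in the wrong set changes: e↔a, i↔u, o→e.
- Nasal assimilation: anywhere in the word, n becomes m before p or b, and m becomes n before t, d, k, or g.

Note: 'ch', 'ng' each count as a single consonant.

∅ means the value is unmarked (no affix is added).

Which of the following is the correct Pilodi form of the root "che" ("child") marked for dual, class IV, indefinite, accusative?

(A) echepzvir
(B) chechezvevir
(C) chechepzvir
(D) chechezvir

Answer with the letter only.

C

Attach definiteness indefinite cho- → choche.
Attach number dual -p (after vowel 'e') → chochep.
Attach case accusative -z → chochepz.
Attach noun class class IV -vir → chochepzvir.
Apply vowel harmony: chochepzvir → chechepzvir.
Nasal assimilation: no change.
So the correct form is chechepzvir, option (C).
(A) echepzvir is wrong: it uses definite instead of indefinite for definiteness.
(B) chechezvevir is wrong: it has the affixes in the wrong order.
(D) chechezvir is wrong: it uses singular instead of dual for number.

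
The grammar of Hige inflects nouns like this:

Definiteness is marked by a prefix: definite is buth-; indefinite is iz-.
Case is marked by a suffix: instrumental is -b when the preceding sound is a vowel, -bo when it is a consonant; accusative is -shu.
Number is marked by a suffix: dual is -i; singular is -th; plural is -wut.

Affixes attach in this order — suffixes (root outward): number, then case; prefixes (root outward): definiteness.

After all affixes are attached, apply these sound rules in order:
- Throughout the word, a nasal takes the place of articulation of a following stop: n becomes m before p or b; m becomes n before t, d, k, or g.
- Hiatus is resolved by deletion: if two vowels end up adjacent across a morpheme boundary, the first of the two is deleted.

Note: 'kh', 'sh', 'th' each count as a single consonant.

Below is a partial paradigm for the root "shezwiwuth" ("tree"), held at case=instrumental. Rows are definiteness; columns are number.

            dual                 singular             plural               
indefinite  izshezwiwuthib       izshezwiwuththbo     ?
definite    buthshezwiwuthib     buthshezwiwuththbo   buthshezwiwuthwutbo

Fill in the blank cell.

izshezwiwuthwutbo

Attach number plural -wut → shezwiwuthwut.
Attach case instrumental -bo (after consonant 't') → shezwiwuthwutbo.
Attach definiteness indefinite iz- → izshezwiwuthwutbo.
Nasal assimilation: no change.
Vowel deletion: no change.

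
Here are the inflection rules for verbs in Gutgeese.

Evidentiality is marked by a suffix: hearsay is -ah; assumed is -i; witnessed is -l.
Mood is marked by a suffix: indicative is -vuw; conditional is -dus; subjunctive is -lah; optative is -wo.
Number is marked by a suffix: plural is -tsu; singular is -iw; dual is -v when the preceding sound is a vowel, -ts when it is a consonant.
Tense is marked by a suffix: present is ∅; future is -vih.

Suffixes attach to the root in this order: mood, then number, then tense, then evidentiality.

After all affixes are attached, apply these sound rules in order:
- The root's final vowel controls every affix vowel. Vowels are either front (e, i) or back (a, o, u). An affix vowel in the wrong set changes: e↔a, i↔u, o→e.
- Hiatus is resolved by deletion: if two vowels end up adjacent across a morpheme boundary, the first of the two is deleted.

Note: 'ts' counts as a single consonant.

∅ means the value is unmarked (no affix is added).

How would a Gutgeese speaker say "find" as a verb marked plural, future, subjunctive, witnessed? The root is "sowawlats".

Attach mood subjunctive -lah → sowawlatslah.
Attach number plural -tsu → sowawlatslahtsu.
Attach tense future -vih → sowawlatslahtsuvih.
Attach evidentiality witnessed -l → sowawlatslahtsuvihl.
Apply vowel harmony: sowawlatslahtsuvihl → sowawlatslahtsuvuhl.
Vowel deletion: no change.

sowawlatslahtsuvuhl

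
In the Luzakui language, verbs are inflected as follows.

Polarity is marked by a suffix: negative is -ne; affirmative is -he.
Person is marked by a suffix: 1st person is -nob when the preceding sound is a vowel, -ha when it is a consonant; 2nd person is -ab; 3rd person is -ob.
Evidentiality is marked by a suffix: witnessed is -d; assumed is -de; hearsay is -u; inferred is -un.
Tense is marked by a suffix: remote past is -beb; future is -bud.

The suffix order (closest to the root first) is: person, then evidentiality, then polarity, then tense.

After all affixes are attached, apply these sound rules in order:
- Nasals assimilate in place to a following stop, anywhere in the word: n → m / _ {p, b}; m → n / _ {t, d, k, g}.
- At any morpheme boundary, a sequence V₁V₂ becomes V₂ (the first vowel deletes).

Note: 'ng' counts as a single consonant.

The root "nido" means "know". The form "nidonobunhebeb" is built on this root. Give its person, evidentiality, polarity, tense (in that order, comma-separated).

Segment: nido-nob-un-he-beb.
person: -nob/ha → 1st person.
evidentiality: -un → inferred.
polarity: -he → affirmative.
tense: -beb → remote past.

1st person, inferred, affirmative, remote past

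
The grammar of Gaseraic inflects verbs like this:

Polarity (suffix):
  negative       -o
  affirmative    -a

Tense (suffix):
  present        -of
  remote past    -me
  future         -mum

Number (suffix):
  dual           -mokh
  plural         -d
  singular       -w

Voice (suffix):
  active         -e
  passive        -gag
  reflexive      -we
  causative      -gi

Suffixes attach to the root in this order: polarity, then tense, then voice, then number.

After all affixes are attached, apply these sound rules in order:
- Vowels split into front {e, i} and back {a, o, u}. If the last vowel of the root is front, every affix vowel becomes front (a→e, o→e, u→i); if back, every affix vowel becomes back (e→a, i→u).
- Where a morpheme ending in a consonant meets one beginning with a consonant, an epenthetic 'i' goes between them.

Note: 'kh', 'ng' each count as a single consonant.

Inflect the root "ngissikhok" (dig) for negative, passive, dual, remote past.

ngissikhokomagagimokh

Attach polarity negative -o → ngissikhoko.
Attach tense remote past -me → ngissikhokome.
Attach voice passive -gag → ngissikhokomegag.
Attach number dual -mokh → ngissikhokomegagmokh.
Apply vowel harmony: ngissikhokomegagmokh → ngissikhokomagagmokh.
Apply epenthesis: ngissikhokomagagmokh → ngissikhokomagagimokh.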